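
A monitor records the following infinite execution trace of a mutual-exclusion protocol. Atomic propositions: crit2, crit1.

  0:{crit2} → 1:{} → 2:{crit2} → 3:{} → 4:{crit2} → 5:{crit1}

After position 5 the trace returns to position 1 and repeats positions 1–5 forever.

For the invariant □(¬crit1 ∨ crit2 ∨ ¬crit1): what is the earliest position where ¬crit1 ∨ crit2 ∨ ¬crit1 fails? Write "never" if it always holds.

5

Check ¬crit1 ∨ crit2 ∨ ¬crit1 at each position in order: 0 ✓, 1 ✓, 2 ✓, 3 ✓, 4 ✓.
At position 5 the labels are {crit1}, so ¬crit1 ∨ crit2 ∨ ¬crit1 is false there. This is the first violation.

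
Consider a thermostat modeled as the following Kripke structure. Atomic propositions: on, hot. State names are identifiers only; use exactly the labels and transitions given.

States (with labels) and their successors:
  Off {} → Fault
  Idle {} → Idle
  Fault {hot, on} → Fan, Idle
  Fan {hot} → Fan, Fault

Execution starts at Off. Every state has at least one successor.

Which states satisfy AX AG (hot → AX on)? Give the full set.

{Idle}

States satisfying AG (hot → AX on): {Idle}.
States satisfying AX AG (hot → AX on): {Idle}.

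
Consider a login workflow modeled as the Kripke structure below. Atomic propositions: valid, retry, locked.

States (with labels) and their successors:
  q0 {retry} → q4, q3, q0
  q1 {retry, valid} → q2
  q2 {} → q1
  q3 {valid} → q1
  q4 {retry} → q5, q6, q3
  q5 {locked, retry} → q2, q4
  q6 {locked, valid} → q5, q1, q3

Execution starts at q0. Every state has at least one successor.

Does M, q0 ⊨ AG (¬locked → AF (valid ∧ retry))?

States satisfying ¬locked → AF (valid ∧ retry): {q1, q2, q3, q5, q6}.
States satisfying AG (¬locked → AF (valid ∧ retry)): {q1, q2, q3}.
q0 is reachable from q0 and violates ¬locked → AF (valid ∧ retry), so AG fails at q0.
q0 ∉ Sat(AG (¬locked → AF (valid ∧ retry))).

Violated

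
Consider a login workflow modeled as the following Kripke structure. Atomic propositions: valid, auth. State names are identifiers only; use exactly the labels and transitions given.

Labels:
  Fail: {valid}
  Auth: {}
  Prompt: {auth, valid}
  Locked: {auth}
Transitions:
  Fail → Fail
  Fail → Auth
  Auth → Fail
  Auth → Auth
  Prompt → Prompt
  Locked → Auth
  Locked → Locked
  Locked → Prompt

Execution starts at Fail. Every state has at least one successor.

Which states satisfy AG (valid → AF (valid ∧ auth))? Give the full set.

States satisfying valid → AF (valid ∧ auth): {Auth, Prompt, Locked}.
States satisfying AG (valid → AF (valid ∧ auth)): {Prompt}.

{Prompt}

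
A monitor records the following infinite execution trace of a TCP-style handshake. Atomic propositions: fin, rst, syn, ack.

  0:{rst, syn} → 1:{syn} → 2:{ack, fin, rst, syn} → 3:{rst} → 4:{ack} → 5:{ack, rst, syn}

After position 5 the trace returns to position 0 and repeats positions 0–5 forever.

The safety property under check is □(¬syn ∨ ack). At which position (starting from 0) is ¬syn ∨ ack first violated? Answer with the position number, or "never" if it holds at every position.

0

At position 0 the labels are {rst, syn}, so ¬syn ∨ ack is false there. This is the first violation.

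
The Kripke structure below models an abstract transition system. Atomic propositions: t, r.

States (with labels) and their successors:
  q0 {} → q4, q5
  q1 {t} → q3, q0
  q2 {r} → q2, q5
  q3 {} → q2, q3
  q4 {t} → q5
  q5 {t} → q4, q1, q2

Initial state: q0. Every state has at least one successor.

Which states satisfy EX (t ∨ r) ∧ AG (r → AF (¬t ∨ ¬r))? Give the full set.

{q0, q2, q3, q4, q5}

States satisfying t ∨ r: {q1, q2, q4, q5}.
States satisfying EX (t ∨ r): {q0, q2, q3, q4, q5}.
States satisfying r → AF (¬t ∨ ¬r): {q0, q1, q2, q3, q4, q5}.
States satisfying AG (r → AF (¬t ∨ ¬r)): {q0, q1, q2, q3, q4, q5}.
States satisfying EX (t ∨ r) ∧ AG (r → AF (¬t ∨ ¬r)): {q0, q2, q3, q4, q5}.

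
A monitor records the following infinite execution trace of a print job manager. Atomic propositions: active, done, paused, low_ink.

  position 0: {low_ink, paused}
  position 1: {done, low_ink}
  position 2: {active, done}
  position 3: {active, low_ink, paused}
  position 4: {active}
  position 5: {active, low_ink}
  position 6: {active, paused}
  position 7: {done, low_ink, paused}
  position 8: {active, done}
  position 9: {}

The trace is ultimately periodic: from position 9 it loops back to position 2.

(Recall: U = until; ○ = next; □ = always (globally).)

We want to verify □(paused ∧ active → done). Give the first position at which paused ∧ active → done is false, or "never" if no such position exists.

3

Check paused ∧ active → done at each position in order: 0 ✓, 1 ✓, 2 ✓.
At position 3 the labels are {active, low_ink, paused}, so paused ∧ active → done is false there. This is the first violation.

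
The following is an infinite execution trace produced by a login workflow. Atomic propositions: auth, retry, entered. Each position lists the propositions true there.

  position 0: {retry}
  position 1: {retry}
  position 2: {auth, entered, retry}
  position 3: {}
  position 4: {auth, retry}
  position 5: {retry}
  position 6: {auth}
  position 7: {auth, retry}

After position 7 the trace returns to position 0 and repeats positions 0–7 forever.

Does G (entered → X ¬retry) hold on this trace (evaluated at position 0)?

Satisfied

entered → X ¬retry holds at every position 0..7, and those are all positions ever visited, so G (entered → X ¬retry) holds.
Positions where entered holds: 2.
Check X ¬retry at each: 2→ok.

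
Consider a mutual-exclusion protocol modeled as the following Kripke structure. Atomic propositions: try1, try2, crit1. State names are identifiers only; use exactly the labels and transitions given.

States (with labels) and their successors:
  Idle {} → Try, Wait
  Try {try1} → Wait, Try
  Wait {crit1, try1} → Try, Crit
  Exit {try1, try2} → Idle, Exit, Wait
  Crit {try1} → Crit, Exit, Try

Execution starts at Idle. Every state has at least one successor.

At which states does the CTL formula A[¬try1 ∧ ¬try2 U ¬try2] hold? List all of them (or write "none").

States satisfying ¬try1 ∧ ¬try2: {Idle}.
States satisfying ¬try2: {Idle, Try, Wait, Crit}.
States satisfying A[¬try1 ∧ ¬try2 U ¬try2]: {Idle, Try, Wait, Crit}.

{Idle, Try, Wait, Crit}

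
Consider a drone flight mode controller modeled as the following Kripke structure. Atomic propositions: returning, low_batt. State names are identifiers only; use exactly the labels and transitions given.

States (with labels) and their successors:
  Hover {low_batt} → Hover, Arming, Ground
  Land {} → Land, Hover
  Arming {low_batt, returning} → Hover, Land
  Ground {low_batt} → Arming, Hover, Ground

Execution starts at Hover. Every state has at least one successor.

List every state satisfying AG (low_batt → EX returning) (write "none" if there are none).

States satisfying low_batt → EX returning: {Hover, Land, Ground}.
States satisfying AG (low_batt → EX returning): ∅.

none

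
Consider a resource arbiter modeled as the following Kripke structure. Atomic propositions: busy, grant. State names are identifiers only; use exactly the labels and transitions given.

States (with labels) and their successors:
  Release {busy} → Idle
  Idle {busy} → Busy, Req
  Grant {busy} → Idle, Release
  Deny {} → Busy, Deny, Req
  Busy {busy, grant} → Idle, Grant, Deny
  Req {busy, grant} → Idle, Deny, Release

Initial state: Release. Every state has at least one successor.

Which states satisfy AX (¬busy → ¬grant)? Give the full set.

States satisfying ¬busy → ¬grant: {Release, Idle, Grant, Deny, Busy, Req}.
States satisfying AX (¬busy → ¬grant): {Release, Idle, Grant, Deny, Busy, Req}.

{Release, Idle, Grant, Deny, Busy, Req}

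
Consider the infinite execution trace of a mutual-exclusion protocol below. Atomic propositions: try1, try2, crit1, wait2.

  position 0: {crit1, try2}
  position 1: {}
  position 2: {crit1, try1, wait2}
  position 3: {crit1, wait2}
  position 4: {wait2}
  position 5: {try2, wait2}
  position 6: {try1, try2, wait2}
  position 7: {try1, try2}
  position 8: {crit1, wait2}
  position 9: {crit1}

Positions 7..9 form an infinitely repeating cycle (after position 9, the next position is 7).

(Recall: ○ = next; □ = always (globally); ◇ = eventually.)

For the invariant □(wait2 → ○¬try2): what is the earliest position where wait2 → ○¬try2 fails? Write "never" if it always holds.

4

Check wait2 → ○¬try2 at each position in order: 0 ✓, 1 ✓, 2 ✓, 3 ✓.
At position 4 the labels are {wait2} and the next position 5 has {try2, wait2}, so wait2 → ○¬try2 is false there. This is the first violation.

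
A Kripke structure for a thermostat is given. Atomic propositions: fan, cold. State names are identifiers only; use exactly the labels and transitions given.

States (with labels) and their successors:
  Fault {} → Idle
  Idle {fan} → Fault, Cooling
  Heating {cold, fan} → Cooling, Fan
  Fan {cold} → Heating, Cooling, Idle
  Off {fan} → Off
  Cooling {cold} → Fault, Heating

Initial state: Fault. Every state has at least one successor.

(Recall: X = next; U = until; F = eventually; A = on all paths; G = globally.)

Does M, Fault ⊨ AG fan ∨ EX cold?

States satisfying fan: {Idle, Heating, Off}.
States satisfying AG fan: {Off}.
States satisfying cold: {Heating, Fan, Cooling}.
States satisfying EX cold: {Idle, Heating, Fan, Cooling}.
States satisfying AG fan ∨ EX cold: {Idle, Heating, Fan, Off, Cooling}.
Fault ∉ Sat(AG fan ∨ EX cold).

Does not hold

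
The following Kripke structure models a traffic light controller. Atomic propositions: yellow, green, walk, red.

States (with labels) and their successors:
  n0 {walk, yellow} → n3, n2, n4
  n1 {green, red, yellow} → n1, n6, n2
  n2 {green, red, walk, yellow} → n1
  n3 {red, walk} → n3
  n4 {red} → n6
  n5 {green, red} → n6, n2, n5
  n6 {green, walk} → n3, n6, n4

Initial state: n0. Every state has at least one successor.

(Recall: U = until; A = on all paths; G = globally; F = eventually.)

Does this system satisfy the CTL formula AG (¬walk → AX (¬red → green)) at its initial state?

Satisfied

States satisfying ¬walk → AX (¬red → green): {n0, n1, n2, n3, n4, n5, n6}.
States satisfying AG (¬walk → AX (¬red → green)): {n0, n1, n2, n3, n4, n5, n6}.
Every state reachable from n0 satisfies ¬walk → AX (¬red → green).
n0 ∈ Sat(AG (¬walk → AX (¬red → green))).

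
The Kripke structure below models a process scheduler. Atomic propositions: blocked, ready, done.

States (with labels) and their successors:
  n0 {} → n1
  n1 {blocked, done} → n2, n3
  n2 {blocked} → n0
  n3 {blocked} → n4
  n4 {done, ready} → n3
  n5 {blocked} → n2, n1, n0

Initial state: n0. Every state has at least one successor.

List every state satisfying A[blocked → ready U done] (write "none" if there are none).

{n0, n1, n4}

States satisfying blocked → ready: {n0, n4}.
States satisfying done: {n1, n4}.
States satisfying A[blocked → ready U done]: {n0, n1, n4}.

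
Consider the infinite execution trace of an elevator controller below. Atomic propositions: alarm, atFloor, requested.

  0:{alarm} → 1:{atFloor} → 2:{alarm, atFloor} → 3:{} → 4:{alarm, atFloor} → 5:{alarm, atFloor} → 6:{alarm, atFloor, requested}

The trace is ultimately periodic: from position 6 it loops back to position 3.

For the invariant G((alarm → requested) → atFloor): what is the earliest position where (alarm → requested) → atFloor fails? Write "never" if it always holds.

Check (alarm → requested) → atFloor at each position in order: 0 ✓, 1 ✓, 2 ✓.
At position 3 the labels are {}, so (alarm → requested) → atFloor is false there. This is the first violation.

3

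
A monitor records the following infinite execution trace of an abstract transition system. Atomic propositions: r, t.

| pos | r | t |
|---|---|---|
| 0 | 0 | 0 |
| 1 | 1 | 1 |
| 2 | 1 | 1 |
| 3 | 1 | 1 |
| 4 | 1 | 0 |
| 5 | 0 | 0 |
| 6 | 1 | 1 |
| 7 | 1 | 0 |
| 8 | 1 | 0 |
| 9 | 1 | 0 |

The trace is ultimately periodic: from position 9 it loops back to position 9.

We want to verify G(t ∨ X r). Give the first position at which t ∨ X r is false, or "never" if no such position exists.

4

Check t ∨ X r at each position in order: 0 ✓, 1 ✓, 2 ✓, 3 ✓.
At position 4 the labels are {r} and the next position 5 has {}, so t ∨ X r is false there. This is the first violation.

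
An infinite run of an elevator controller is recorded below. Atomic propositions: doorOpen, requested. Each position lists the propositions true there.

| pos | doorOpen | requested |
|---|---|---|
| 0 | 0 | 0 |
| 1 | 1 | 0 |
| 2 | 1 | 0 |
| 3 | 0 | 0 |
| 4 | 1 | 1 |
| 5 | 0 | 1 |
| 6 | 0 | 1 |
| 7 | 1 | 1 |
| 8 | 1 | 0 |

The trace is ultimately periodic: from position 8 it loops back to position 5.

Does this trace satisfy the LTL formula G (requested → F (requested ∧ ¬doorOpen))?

requested → F (requested ∧ ¬doorOpen) holds at every position 0..8, and those are all positions ever visited, so G (requested → F (requested ∧ ¬doorOpen)) holds.
Positions where requested holds: 4, 5, 6, 7.
Check F (requested ∧ ¬doorOpen) at each: 4→ok, 5→ok, 6→ok, 7→ok.

Yes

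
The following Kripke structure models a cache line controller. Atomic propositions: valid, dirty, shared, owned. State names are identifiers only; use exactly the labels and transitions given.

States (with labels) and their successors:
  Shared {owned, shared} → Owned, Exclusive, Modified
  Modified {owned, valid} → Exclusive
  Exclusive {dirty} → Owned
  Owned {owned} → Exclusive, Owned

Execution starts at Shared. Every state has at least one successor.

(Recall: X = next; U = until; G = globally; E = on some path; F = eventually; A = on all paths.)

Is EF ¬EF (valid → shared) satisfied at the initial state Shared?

States satisfying ¬EF (valid → shared): ∅.
States satisfying EF ¬EF (valid → shared): ∅.
No suitable path/successor from Shared witnesses the formula.
Shared ∉ Sat(EF ¬EF (valid → shared)).

No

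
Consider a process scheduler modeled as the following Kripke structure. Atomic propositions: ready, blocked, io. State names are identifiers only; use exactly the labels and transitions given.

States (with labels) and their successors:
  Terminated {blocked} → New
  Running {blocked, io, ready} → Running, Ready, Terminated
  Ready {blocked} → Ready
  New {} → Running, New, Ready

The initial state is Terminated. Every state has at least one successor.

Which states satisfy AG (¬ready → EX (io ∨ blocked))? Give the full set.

{Ready}

States satisfying ¬ready → EX (io ∨ blocked): {Running, Ready, New}.
States satisfying AG (¬ready → EX (io ∨ blocked)): {Ready}.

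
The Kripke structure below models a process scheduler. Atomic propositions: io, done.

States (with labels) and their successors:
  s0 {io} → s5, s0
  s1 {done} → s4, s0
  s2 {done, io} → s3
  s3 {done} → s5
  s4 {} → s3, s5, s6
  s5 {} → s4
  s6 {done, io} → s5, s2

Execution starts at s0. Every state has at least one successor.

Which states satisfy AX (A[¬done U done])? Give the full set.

{s2}

States satisfying A[¬done U done]: {s1, s2, s3, s6}.
States satisfying AX (A[¬done U done]): {s2}.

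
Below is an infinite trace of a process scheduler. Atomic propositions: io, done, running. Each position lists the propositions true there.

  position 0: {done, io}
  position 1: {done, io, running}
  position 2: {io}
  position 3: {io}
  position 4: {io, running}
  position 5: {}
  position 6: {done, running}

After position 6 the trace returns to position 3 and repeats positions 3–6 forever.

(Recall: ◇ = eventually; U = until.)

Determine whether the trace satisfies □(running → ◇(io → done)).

Yes

running → ◇(io → done) holds at every position 0..6, and those are all positions ever visited, so □(running → ◇(io → done)) holds.
Positions where running holds: 1, 4, 6.
Check ◇(io → done) at each: 1→ok, 4→ok, 6→ok.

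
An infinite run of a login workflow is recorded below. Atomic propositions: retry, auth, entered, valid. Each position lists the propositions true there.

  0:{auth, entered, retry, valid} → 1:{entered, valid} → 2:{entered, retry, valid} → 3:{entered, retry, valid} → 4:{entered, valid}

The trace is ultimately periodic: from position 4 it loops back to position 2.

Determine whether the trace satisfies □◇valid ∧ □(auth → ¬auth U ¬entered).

No

◇valid holds at every position 0..4, and those are all positions ever visited, so □◇valid holds.
auth → ¬auth U ¬entered must hold at every position from 0 onward. It fails at position 0, so □(auth → ¬auth U ¬entered) is false.
Positions where auth holds: 0.
Check ¬auth U ¬entered at each: 0→fails.
At position 0: □◇valid is true; □(auth → ¬auth U ¬entered) is false; so □◇valid ∧ □(auth → ¬auth U ¬entered) is false.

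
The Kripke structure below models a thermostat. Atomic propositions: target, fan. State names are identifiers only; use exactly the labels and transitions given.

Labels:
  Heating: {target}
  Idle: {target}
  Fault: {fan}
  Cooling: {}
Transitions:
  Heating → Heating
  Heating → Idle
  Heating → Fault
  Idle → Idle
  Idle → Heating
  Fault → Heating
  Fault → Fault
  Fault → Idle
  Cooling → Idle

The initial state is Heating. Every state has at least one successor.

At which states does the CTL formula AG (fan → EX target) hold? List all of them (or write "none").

States satisfying fan → EX target: {Heating, Idle, Fault, Cooling}.
States satisfying AG (fan → EX target): {Heating, Idle, Fault, Cooling}.

{Heating, Idle, Fault, Cooling}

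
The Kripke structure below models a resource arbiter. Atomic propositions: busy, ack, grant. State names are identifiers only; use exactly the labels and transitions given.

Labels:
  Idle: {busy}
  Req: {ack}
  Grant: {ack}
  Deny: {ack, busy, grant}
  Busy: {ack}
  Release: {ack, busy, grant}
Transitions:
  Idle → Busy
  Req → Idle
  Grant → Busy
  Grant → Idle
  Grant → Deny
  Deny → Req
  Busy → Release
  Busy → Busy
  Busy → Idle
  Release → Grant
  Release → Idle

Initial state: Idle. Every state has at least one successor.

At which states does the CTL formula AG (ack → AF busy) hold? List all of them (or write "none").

States satisfying ack → AF busy: {Idle, Req, Deny, Release}.
States satisfying AG (ack → AF busy): ∅.

none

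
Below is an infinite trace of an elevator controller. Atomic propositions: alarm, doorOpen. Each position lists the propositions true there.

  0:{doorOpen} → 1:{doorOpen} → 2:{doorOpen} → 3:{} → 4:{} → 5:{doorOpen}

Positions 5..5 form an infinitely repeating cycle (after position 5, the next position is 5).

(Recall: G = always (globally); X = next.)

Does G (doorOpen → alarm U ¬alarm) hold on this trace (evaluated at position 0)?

doorOpen → alarm U ¬alarm holds at every position 0..5, and those are all positions ever visited, so G (doorOpen → alarm U ¬alarm) holds.
Positions where doorOpen holds: 0, 1, 2, 5.
Check alarm U ¬alarm at each: 0→ok, 1→ok, 2→ok, 5→ok.

Satisfied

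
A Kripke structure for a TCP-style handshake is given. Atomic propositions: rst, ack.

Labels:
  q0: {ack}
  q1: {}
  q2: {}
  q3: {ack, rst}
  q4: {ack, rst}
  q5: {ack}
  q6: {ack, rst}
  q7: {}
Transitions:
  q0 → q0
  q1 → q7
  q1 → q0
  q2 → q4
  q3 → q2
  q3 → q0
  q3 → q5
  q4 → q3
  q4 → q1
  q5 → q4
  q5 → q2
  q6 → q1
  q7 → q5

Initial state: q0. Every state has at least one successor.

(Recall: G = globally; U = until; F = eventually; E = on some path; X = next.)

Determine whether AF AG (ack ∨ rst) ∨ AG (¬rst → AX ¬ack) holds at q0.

Satisfied

States satisfying AG (ack ∨ rst): {q0}.
States satisfying AF AG (ack ∨ rst): {q0}.
States satisfying ¬rst → AX ¬ack: {q3, q4, q6}.
States satisfying AG (¬rst → AX ¬ack): ∅.
States satisfying AF AG (ack ∨ rst) ∨ AG (¬rst → AX ¬ack): {q0}.
q0 ∈ Sat(AF AG (ack ∨ rst) ∨ AG (¬rst → AX ¬ack)).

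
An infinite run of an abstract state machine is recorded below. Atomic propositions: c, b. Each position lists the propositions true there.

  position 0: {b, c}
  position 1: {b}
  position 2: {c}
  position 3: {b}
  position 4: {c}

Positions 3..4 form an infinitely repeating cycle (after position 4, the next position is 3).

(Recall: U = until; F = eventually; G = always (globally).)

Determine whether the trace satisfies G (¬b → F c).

¬b → F c holds at every position 0..4, and those are all positions ever visited, so G (¬b → F c) holds.
Positions where ¬b holds: 2, 4.
Check F c at each: 2→ok, 4→ok.

Satisfied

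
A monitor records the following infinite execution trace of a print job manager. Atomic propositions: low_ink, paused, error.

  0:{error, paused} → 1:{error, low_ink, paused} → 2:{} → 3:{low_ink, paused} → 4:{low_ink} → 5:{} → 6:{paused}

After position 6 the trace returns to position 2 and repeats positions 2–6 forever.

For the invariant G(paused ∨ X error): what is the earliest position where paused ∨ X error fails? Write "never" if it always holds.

Check paused ∨ X error at each position in order: 0 ✓, 1 ✓.
At position 2 the labels are {} and the next position 3 has {low_ink, paused}, so paused ∨ X error is false there. This is the first violation.

2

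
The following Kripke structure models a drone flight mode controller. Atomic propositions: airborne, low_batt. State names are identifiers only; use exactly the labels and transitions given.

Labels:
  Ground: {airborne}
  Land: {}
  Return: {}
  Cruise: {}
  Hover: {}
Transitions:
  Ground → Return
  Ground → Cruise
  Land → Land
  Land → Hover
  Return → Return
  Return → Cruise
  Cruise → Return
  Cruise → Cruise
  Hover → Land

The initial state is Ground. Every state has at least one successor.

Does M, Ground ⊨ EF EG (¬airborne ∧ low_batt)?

Does not hold

States satisfying EG (¬airborne ∧ low_batt): ∅.
States satisfying EF EG (¬airborne ∧ low_batt): ∅.
No suitable path/successor from Ground witnesses the formula.
Ground ∉ Sat(EF EG (¬airborne ∧ low_batt)).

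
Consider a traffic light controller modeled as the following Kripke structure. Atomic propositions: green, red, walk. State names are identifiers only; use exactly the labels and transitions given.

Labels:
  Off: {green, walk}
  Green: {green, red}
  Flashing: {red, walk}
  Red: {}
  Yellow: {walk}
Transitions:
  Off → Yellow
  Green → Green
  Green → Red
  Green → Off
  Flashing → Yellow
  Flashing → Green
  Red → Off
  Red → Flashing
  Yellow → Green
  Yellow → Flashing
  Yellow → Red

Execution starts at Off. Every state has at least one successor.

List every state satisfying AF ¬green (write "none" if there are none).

States satisfying ¬green: {Flashing, Red, Yellow}.
States satisfying AF ¬green: {Off, Flashing, Red, Yellow}.

{Off, Flashing, Red, Yellow}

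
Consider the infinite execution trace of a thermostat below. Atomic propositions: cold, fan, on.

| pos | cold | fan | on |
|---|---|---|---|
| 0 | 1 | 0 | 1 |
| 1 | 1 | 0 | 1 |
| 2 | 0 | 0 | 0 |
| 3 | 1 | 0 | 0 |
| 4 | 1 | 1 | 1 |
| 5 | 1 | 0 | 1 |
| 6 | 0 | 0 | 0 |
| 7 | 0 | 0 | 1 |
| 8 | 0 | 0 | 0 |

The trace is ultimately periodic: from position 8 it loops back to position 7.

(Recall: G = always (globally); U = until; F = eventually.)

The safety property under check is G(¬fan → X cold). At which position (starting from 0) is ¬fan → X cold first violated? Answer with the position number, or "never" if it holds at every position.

1

Check ¬fan → X cold at each position in order: 0 ✓.
At position 1 the labels are {cold, on} and the next position 2 has {}, so ¬fan → X cold is false there. This is the first violation.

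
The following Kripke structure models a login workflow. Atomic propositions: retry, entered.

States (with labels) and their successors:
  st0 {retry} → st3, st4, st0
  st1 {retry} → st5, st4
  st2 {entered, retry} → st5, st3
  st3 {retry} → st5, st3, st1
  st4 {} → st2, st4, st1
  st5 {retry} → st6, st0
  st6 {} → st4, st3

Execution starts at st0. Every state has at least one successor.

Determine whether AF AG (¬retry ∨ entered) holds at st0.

States satisfying AG (¬retry ∨ entered): ∅.
States satisfying AF AG (¬retry ∨ entered): ∅.
There is a path from st0 along which AG (¬retry ∨ entered) never holds.
st0 ∉ Sat(AF AG (¬retry ∨ entered)).

Does not hold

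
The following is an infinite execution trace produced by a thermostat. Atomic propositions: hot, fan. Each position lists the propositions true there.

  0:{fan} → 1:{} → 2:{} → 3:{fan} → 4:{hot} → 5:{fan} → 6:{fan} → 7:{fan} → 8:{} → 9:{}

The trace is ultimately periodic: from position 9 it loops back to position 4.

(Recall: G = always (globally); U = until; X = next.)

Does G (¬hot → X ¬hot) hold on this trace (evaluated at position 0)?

¬hot → X ¬hot must hold at every position from 0 onward. It fails at position 3, so G (¬hot → X ¬hot) is false.
Positions where ¬hot holds: 0, 1, 2, 3, 5, 6, 7, 8, 9.
Check X ¬hot at each: 0→ok, 1→ok, 2→ok, 3→fails, 5→ok, 6→ok, 7→ok, 8→ok, 9→fails.

Does not hold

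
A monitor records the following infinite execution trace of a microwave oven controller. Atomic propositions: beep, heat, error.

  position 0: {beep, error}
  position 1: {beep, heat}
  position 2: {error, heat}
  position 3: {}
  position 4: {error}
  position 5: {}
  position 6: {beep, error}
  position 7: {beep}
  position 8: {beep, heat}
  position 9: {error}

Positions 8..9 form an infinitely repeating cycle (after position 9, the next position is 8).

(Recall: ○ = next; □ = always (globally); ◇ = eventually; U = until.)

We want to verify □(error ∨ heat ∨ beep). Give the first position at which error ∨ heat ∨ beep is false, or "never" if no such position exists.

3

Check error ∨ heat ∨ beep at each position in order: 0 ✓, 1 ✓, 2 ✓.
At position 3 the labels are {}, so error ∨ heat ∨ beep is false there. This is the first violation.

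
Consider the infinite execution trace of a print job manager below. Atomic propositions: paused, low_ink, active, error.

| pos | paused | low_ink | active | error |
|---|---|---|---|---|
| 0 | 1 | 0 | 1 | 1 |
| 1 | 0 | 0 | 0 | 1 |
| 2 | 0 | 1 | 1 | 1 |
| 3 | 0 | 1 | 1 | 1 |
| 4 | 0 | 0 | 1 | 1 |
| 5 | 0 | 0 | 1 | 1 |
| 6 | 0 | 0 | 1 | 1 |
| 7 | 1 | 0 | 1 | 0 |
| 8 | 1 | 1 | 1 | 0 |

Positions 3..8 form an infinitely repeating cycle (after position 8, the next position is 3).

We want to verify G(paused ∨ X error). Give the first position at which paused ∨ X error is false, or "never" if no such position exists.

6

Check paused ∨ X error at each position in order: 0 ✓, 1 ✓, 2 ✓, 3 ✓, 4 ✓, 5 ✓.
At position 6 the labels are {active, error} and the next position 7 has {active, paused}, so paused ∨ X error is false there. This is the first violation.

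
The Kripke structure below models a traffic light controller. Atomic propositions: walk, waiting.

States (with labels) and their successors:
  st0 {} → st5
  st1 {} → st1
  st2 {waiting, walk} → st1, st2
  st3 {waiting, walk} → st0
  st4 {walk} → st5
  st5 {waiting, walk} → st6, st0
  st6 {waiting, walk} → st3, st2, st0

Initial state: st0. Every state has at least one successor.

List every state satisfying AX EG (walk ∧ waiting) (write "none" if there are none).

{st0, st4}

States satisfying EG (walk ∧ waiting): {st2, st5, st6}.
States satisfying AX EG (walk ∧ waiting): {st0, st4}.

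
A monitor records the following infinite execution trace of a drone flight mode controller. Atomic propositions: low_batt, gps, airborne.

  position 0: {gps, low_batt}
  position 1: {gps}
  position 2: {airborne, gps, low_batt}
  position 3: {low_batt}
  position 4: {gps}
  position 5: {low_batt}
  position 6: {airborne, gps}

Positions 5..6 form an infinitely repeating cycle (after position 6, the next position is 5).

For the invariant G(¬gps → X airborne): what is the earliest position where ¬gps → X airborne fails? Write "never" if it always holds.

Check ¬gps → X airborne at each position in order: 0 ✓, 1 ✓, 2 ✓.
At position 3 the labels are {low_batt} and the next position 4 has {gps}, so ¬gps → X airborne is false there. This is the first violation.

3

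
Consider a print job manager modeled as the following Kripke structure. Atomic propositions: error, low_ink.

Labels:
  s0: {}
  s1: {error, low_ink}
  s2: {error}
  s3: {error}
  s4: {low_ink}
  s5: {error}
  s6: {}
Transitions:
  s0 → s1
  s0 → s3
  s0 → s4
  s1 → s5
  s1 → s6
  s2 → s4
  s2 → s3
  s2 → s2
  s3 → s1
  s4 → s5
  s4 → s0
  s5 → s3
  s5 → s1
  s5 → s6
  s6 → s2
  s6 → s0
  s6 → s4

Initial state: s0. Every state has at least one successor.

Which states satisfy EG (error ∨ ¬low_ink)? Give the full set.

{s0, s1, s2, s3, s5, s6}

States satisfying error ∨ ¬low_ink: {s0, s1, s2, s3, s5, s6}.
States satisfying EG (error ∨ ¬low_ink): {s0, s1, s2, s3, s5, s6}.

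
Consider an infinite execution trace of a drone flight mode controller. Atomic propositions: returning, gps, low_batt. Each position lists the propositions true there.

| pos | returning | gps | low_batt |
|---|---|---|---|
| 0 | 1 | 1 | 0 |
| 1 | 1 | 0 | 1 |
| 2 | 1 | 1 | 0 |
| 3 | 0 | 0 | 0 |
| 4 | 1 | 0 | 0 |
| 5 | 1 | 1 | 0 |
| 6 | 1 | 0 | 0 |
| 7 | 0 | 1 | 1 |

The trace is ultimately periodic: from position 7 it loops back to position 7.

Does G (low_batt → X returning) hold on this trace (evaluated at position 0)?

Violated

low_batt → X returning must hold at every position from 0 onward. It fails at position 7, so G (low_batt → X returning) is false.
Positions where low_batt holds: 1, 7.
Check X returning at each: 1→ok, 7→fails.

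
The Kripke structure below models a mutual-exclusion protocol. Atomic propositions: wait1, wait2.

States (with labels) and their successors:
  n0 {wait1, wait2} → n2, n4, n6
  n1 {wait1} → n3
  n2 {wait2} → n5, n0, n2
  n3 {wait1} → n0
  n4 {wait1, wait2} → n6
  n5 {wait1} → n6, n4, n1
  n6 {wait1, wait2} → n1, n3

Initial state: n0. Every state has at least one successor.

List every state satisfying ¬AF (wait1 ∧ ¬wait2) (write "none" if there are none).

States satisfying wait1 ∧ ¬wait2: {n1, n3, n5}.
States satisfying AF (wait1 ∧ ¬wait2): {n1, n3, n4, n5, n6}.
States satisfying ¬AF (wait1 ∧ ¬wait2): {n0, n2}.

{n0, n2}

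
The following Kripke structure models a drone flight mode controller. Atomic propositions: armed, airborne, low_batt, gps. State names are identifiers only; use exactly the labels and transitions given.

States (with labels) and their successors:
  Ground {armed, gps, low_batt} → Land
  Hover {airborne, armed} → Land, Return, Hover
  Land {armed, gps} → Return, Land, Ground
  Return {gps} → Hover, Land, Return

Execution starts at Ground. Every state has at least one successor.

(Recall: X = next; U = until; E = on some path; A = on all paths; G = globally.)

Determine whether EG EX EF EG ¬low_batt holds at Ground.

Satisfied

States satisfying EX EF EG ¬low_batt: {Ground, Hover, Land, Return}.
States satisfying EG EX EF EG ¬low_batt: {Ground, Hover, Land, Return}.
Ground ∈ Sat(EG EX EF EG ¬low_batt).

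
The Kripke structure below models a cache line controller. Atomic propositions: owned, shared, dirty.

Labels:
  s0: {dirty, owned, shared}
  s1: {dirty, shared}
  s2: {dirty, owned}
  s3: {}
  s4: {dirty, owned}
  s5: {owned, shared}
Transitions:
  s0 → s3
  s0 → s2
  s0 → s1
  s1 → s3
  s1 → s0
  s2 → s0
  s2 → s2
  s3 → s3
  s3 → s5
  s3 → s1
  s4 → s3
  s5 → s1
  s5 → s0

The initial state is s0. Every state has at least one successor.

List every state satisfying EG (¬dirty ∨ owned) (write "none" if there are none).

States satisfying ¬dirty ∨ owned: {s0, s2, s3, s4, s5}.
States satisfying EG (¬dirty ∨ owned): {s0, s2, s3, s4, s5}.

{s0, s2, s3, s4, s5}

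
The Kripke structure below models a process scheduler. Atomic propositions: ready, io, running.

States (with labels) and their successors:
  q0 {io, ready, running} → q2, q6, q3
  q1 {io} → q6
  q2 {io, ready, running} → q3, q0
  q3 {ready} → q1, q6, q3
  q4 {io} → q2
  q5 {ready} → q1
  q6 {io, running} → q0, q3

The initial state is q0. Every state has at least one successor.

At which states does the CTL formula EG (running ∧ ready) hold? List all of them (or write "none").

{q0, q2}

States satisfying running ∧ ready: {q0, q2}.
States satisfying EG (running ∧ ready): {q0, q2}.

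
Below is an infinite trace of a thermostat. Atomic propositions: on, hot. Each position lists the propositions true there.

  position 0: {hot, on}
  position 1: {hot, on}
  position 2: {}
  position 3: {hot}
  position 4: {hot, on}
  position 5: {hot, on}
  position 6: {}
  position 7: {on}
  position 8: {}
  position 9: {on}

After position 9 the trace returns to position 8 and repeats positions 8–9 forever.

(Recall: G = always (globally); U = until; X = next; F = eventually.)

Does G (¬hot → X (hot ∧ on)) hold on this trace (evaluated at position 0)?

Does not hold

¬hot → X (hot ∧ on) must hold at every position from 0 onward. It fails at position 2, so G (¬hot → X (hot ∧ on)) is false.
Positions where ¬hot holds: 2, 6, 7, 8, 9.
Check X (hot ∧ on) at each: 2→fails, 6→fails, 7→fails, 8→fails, 9→fails.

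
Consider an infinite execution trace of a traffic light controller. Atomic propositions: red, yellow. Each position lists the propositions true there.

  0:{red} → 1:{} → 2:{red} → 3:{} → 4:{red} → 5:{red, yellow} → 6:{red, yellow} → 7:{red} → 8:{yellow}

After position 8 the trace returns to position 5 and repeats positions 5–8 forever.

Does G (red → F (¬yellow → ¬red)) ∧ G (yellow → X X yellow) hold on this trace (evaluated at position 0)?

Violated

red → F (¬yellow → ¬red) holds at every position 0..8, and those are all positions ever visited, so G (red → F (¬yellow → ¬red)) holds.
Positions where red holds: 0, 2, 4, 5, 6, 7.
Check F (¬yellow → ¬red) at each: 0→ok, 2→ok, 4→ok, 5→ok, 6→ok, 7→ok.
yellow → X X yellow must hold at every position from 0 onward. It fails at position 5, so G (yellow → X X yellow) is false.
Positions where yellow holds: 5, 6, 8.
Check X X yellow at each: 5→fails, 6→ok, 8→ok.
At position 0: G (red → F (¬yellow → ¬red)) is true; G (yellow → X X yellow) is false; so G (red → F (¬yellow → ¬red)) ∧ G (yellow → X X yellow) is false.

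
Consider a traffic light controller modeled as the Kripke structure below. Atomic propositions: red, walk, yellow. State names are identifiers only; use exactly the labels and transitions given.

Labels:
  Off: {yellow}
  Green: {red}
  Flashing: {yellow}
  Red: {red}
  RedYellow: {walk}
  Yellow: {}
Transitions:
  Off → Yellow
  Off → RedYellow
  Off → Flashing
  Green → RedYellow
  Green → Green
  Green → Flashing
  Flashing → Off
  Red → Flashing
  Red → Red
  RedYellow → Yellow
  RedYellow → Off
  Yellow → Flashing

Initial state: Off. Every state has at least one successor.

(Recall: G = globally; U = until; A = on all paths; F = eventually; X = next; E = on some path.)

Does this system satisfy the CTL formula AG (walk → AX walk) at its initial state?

States satisfying walk → AX walk: {Off, Green, Flashing, Red, Yellow}.
States satisfying AG (walk → AX walk): ∅.
RedYellow is reachable from Off and violates walk → AX walk, so AG fails at Off.
Off ∉ Sat(AG (walk → AX walk)).

Violated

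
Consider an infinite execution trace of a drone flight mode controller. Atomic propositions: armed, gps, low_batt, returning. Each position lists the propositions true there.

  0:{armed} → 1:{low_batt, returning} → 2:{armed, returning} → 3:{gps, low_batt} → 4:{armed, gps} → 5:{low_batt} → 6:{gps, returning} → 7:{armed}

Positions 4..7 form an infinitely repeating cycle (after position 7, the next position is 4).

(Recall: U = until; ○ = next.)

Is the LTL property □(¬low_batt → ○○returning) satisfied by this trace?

¬low_batt → ○○returning must hold at every position from 0 onward. It fails at position 2, so □(¬low_batt → ○○returning) is false.
Positions where ¬low_batt holds: 0, 2, 4, 6, 7.
Check ○○returning at each: 0→ok, 2→fails, 4→ok, 6→fails, 7→fails.

Does not hold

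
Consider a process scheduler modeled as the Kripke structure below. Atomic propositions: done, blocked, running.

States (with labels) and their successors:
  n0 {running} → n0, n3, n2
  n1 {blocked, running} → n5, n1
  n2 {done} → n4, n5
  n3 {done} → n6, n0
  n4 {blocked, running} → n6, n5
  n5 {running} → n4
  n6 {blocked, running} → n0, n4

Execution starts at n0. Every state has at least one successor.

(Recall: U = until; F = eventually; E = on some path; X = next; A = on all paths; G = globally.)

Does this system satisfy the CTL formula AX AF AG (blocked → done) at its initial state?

States satisfying AF AG (blocked → done): ∅.
States satisfying AX AF AG (blocked → done): ∅.
n0 ∉ Sat(AX AF AG (blocked → done)).

No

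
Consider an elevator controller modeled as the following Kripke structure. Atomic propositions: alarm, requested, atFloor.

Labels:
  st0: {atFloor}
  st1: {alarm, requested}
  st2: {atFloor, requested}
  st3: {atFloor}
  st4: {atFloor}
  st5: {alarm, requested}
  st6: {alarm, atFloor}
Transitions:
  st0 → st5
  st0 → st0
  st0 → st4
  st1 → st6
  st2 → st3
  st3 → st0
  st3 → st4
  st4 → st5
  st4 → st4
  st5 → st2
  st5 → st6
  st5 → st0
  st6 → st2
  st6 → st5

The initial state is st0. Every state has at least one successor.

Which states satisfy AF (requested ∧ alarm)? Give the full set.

States satisfying requested ∧ alarm: {st1, st5}.
States satisfying AF (requested ∧ alarm): {st1, st5}.

{st1, st5}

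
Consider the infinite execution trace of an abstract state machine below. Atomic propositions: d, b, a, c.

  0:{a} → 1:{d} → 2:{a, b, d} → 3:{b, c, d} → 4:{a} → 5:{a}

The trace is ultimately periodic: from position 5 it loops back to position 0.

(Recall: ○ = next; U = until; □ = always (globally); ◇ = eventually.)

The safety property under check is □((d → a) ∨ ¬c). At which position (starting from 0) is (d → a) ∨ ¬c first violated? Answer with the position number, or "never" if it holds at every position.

Check (d → a) ∨ ¬c at each position in order: 0 ✓, 1 ✓, 2 ✓.
At position 3 the labels are {b, c, d}, so (d → a) ∨ ¬c is false there. This is the first violation.

3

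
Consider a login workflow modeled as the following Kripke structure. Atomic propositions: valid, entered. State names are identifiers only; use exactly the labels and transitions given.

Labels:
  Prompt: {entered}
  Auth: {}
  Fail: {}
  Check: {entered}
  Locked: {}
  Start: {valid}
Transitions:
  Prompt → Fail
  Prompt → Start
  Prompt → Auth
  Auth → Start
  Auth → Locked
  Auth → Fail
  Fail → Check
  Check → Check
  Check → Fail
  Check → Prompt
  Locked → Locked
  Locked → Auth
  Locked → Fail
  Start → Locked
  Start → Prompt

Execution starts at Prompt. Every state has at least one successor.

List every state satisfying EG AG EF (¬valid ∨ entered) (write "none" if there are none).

States satisfying AG EF (¬valid ∨ entered): {Prompt, Auth, Fail, Check, Locked, Start}.
States satisfying EG AG EF (¬valid ∨ entered): {Prompt, Auth, Fail, Check, Locked, Start}.

{Prompt, Auth, Fail, Check, Locked, Start}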